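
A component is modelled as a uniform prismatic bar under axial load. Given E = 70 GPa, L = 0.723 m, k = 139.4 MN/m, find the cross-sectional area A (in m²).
Model: a uniform prismatic bar under axial load, so k = (A·E) / L.
Solve for A: A = (k·L) / E.
Convert to SI units:
  E = 70 GPa = 7 × 10¹⁰ Pa
  k = 139.4 MN/m = 1.394 × 10⁸ N/m
Substitute:
  A = ((1.394 × 10⁸) × 0.723) / (7 × 10¹⁰)
  A = 0.00144 m²
Final answer: A = 0.00144 m²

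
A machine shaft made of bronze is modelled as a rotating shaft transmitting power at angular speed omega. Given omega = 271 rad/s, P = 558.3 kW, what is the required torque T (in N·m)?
Model: a rotating shaft transmitting power at angular speed omega, so P = T·omega.
Solve for T: T = P / omega.
Convert to SI units:
  P = 558.3 kW = 558300 W
Substitute:
  T = 558300 / 271
  T = 2060 N·m
Final answer: T = 2060 N·m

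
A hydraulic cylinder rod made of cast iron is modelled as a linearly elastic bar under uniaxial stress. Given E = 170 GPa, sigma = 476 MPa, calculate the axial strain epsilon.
Model: a linearly elastic bar under uniaxial stress, so sigma = E·epsilon.
Solve for epsilon: epsilon = sigma / E.
Convert to SI units:
  E = 170 GPa = 1.7 × 10¹¹ Pa
  sigma = 476 MPa = 4.76 × 10⁸ Pa
Substitute:
  epsilon = (4.76 × 10⁸) / (1.7 × 10¹¹)
  epsilon = 0.0028
Final answer: epsilon = 0.0028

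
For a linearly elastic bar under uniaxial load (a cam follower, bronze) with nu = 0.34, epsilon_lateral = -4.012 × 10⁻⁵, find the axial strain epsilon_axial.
Model: a linearly elastic bar under uniaxial load, so epsilon_lateral = -nu·epsilon_axial.
Solve for epsilon_axial: epsilon_axial = -epsilon_lateral / nu.
Substitute:
  epsilon_axial = -(-4.012 × 10⁻⁵) / 0.34
  epsilon_axial = 0.000118
Final answer: epsilon_axial = 0.000118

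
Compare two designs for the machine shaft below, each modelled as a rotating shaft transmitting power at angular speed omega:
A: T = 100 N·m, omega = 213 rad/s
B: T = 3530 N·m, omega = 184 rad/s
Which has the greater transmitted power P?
Model: a rotating shaft transmitting power at angular speed omega, so P = T·omega (SI units).
  A: P = 100 × 213 = 21300 W = 21.3 kW
  B: P = 3530 × 184 = 649500 W = 649.5 kW
649.5 kW > 21.3 kW, so B is larger.
Final answer: B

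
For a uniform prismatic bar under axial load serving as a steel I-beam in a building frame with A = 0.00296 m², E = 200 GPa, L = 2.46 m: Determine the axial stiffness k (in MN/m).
Model: a uniform prismatic bar under axial load, so k = (A·E) / L.
Convert to SI units:
  E = 200 GPa = 2 × 10¹¹ Pa
Substitute:
  k = (0.00296 × (2 × 10¹¹)) / 2.46
  k = 2.407 × 10⁸ N/m
Convert: k = 2.407 × 10⁸ N/m = 240.7 MN/m
Final answer: k = 240.7 MN/m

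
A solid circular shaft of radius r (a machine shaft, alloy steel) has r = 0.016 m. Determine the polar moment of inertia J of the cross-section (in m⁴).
Model: a solid circular shaft of radius r, so J = (π·r^4) / 2.
Substitute:
  J = (π × 0.016^4) / 2
  J = 1.029 × 10⁻⁷ m⁴
Final answer: J = 1.029 × 10⁻⁷ m⁴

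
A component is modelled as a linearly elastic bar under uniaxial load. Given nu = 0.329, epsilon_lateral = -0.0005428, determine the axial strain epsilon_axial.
Model: a linearly elastic bar under uniaxial load, so epsilon_lateral = -nu·epsilon_axial.
Solve for epsilon_axial: epsilon_axial = -epsilon_lateral / nu.
Substitute:
  epsilon_axial = -(-0.0005428) / 0.329
  epsilon_axial = 0.00165
Final answer: epsilon_axial = 0.00165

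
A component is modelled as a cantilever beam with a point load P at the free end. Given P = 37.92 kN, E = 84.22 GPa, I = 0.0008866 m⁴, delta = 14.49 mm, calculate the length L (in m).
Model: a cantilever beam with a point load P at the free end, so delta = (P·L^3) / (3·E·I).
Solve for L: L = ((3·delta·E·I) / P)^(1/3).
Convert to SI units:
  P = 37.92 kN = 37920 N
  E = 84.22 GPa = 8.422 × 10¹⁰ Pa
  delta = 14.49 mm = 0.01449 m
Substitute:
  L = ((3 × 0.01449 × (8.422 × 10¹⁰) × 0.0008866) / 37920)^(1/3)
  L = 4.407 m
Final answer: L = 4.407 m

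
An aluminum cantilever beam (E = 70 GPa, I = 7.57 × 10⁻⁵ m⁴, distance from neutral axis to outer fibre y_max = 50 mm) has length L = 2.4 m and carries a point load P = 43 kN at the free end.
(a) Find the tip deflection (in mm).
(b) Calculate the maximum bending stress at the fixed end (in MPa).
(a) Tip deflection of a cantilever with an end point load: δ = P·L^3 / (3·E·I). Convert P = 43 kN = 43000 N, E = 70 GPa = 7 × 10¹⁰ Pa.
  δ = (43000 × 2.4^3) / (3 × (7 × 10¹⁰) × (7.57 × 10⁻⁵)) = 0.03739 m = 37.39 mm
(b) Maximum bending moment at the fixed end: M = P·L = 43000 × 2.4 = 103200 N·m. Convert y_max = 50 mm = 0.05 m.
  σ = M·y_max / I = (103200 × 0.05) / (7.57 × 10⁻⁵) = 6.816 × 10⁷ Pa = 68.16 MPa
Final answer: (a) δ = 37.39 mm, (b) σ = 68.16 MPa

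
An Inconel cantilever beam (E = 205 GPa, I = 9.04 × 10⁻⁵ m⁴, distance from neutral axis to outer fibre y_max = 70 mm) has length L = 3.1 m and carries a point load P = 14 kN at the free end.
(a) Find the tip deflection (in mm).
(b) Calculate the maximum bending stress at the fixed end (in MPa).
(a) Tip deflection of a cantilever with an end point load: δ = P·L^3 / (3·E·I). Convert P = 14 kN = 14000 N, E = 205 GPa = 2.05 × 10¹¹ Pa.
  δ = (14000 × 3.1^3) / (3 × (2.05 × 10¹¹) × (9.04 × 10⁻⁵)) = 0.007502 m = 7.502 mm
(b) Maximum bending moment at the fixed end: M = P·L = 14000 × 3.1 = 43400 N·m. Convert y_max = 70 mm = 0.07 m.
  σ = M·y_max / I = (43400 × 0.07) / (9.04 × 10⁻⁵) = 3.361 × 10⁷ Pa = 33.61 MPa
Final answer: (a) δ = 7.502 mm, (b) σ = 33.61 MPa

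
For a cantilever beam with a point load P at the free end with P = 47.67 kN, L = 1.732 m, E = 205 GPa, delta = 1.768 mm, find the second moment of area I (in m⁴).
Model: a cantilever beam with a point load P at the free end, so delta = (P·L^3) / (3·E·I).
Solve for I: I = (P·L^3) / (3·delta·E).
Convert to SI units:
  P = 47.67 kN = 47670 N
  E = 205 GPa = 2.05 × 10¹¹ Pa
  delta = 1.768 mm = 0.001768 m
Substitute:
  I = (47670 × 1.732^3) / (3 × 0.001768 × (2.05 × 10¹¹))
  I = 0.0002278 m⁴
Final answer: I = 0.0002278 m⁴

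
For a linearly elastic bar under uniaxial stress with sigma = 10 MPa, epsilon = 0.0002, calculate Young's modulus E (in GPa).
Model: a linearly elastic bar under uniaxial stress, so epsilon = sigma / E.
Solve for E: E = sigma / epsilon.
Convert to SI units:
  sigma = 10 MPa = 1 × 10⁷ Pa
Substitute:
  E = (1 × 10⁷) / 0.0002
  E = 5 × 10¹⁰ Pa
Convert: E = 5 × 10¹⁰ Pa = 50 GPa
Final answer: E = 50 GPa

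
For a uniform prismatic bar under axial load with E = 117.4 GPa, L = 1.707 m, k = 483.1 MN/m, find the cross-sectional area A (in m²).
Model: a uniform prismatic bar under axial load, so k = (A·E) / L.
Solve for A: A = (k·L) / E.
Convert to SI units:
  E = 117.4 GPa = 1.174 × 10¹¹ Pa
  k = 483.1 MN/m = 4.831 × 10⁸ N/m
Substitute:
  A = ((4.831 × 10⁸) × 1.707) / (1.174 × 10¹¹)
  A = 0.007024 m²
Final answer: A = 0.007024 m²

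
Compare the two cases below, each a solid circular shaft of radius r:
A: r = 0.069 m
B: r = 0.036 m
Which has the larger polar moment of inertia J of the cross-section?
Model: a solid circular shaft of radius r, so J = (π·r^4) / 2 (SI units).
  A: J = (π × 0.069^4) / 2 = 3.561 × 10⁻⁵ m⁴
  B: J = (π × 0.036^4) / 2 = 2.638 × 10⁻⁶ m⁴
3.561 × 10⁻⁵ m⁴ > 2.638 × 10⁻⁶ m⁴, so A is larger.
Final answer: A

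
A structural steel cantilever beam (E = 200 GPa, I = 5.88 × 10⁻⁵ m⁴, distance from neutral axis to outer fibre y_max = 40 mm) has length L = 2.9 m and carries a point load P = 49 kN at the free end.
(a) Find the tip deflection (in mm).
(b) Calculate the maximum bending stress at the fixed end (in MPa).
(a) Tip deflection of a cantilever with an end point load: δ = P·L^3 / (3·E·I). Convert P = 49 kN = 49000 N, E = 200 GPa = 2 × 10¹¹ Pa.
  δ = (49000 × 2.9^3) / (3 × (2 × 10¹¹) × (5.88 × 10⁻⁵)) = 0.03387 m = 33.87 mm
(b) Maximum bending moment at the fixed end: M = P·L = 49000 × 2.9 = 142100 N·m. Convert y_max = 40 mm = 0.04 m.
  σ = M·y_max / I = (142100 × 0.04) / (5.88 × 10⁻⁵) = 9.667 × 10⁷ Pa = 96.67 MPa
Final answer: (a) δ = 33.87 mm, (b) σ = 96.67 MPa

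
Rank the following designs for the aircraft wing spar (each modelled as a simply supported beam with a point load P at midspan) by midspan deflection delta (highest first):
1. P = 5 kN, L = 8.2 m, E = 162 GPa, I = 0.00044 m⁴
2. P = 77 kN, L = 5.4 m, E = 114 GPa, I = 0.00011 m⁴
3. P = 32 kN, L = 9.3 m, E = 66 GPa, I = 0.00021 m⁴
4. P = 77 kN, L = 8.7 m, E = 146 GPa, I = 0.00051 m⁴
Model: a simply supported beam with a point load P at midspan, so delta = (P·L^3) / (48·E·I) (SI units).
  Case 1: delta = (5000 × 8.2^3) / (48 × (1.62 × 10¹¹) × 0.00044) = 0.0008058 m = 0.8058 mm
  Case 2: delta = (77000 × 5.4^3) / (48 × (1.14 × 10¹¹) × 0.00011) = 0.02014 m = 20.14 mm
  Case 3: delta = (32000 × 9.3^3) / (48 × (6.6 × 10¹⁰) × 0.00021) = 0.03869 m = 38.69 mm
  Case 4: delta = (77000 × 8.7^3) / (48 × (1.46 × 10¹¹) × 0.00051) = 0.01419 m = 14.19 mm
Ordering: 38.69 mm (case 3) > 20.14 mm (case 2) > 14.19 mm (case 4) > 0.8058 mm (case 1)
Final answer: 3, 2, 4, 1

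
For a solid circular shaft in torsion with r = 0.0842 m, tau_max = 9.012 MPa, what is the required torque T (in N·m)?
Model: a solid circular shaft in torsion, so tau_max = (2·T) / (π·r^3).
Solve for T: T = (π·tau_max·r^3) / 2.
Convert to SI units:
  tau_max = 9.012 MPa = 9.012 × 10⁶ Pa
Substitute:
  T = (π × (9.012 × 10⁶) × 0.0842^3) / 2
  T = 8450 N·m
Final answer: T = 8450 N·m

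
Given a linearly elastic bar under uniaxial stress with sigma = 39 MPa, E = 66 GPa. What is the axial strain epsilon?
Model: a linearly elastic bar under uniaxial stress, so epsilon = sigma / E.
Convert to SI units:
  sigma = 39 MPa = 3.9 × 10⁷ Pa
  E = 66 GPa = 6.6 × 10¹⁰ Pa
Substitute:
  epsilon = (3.9 × 10⁷) / (6.6 × 10¹⁰)
  epsilon = 0.0005909
Final answer: epsilon = 0.0005909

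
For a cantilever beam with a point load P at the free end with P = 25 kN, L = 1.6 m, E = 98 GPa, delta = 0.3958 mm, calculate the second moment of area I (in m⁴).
Model: a cantilever beam with a point load P at the free end, so delta = (P·L^3) / (3·E·I).
Solve for I: I = (P·L^3) / (3·delta·E).
Convert to SI units:
  P = 25 kN = 25000 N
  E = 98 GPa = 9.8 × 10¹⁰ Pa
  delta = 0.3958 mm = 0.0003958 m
Substitute:
  I = (25000 × 1.6^3) / (3 × 0.0003958 × (9.8 × 10¹⁰))
  I = 0.00088 m⁴
Final answer: I = 0.00088 m⁴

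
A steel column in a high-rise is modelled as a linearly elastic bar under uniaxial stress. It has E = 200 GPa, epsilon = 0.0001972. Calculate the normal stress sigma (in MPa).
Model: a linearly elastic bar under uniaxial stress, so sigma = E·epsilon.
Convert to SI units:
  E = 200 GPa = 2 × 10¹¹ Pa
Substitute:
  sigma = (2 × 10¹¹) × 0.0001972
  sigma = 3.944 × 10⁷ Pa
Convert: sigma = 3.944 × 10⁷ Pa = 39.44 MPa
Final answer: sigma = 39.44 MPa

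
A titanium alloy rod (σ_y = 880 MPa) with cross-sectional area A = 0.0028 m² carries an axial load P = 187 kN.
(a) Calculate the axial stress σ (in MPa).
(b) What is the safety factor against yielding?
(a) Axial stress σ = P/A. Convert P = 187 kN = 187000 N.
  σ = 187000 / 0.0028 = 6.679 × 10⁷ Pa = 66.79 MPa
(b) Safety factor SF = σ_y/σ = 880 / 66.79 = 13.18
Final answer: (a) σ = 66.79 MPa, (b) SF = 13.18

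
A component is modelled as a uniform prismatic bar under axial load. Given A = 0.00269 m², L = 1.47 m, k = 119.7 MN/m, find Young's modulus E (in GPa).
Model: a uniform prismatic bar under axial load, so k = (A·E) / L.
Solve for E: E = (k·L) / A.
Convert to SI units:
  k = 119.7 MN/m = 1.197 × 10⁸ N/m
Substitute:
  E = ((1.197 × 10⁸) × 1.47) / 0.00269
  E = 6.541 × 10¹⁰ Pa
Convert: E = 6.541 × 10¹⁰ Pa = 65.41 GPa
Final answer: E = 65.41 GPa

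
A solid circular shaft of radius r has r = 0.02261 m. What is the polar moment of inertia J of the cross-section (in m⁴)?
Model: a solid circular shaft of radius r, so J = (π·r^4) / 2.
Substitute:
  J = (π × 0.02261^4) / 2
  J = 4.105 × 10⁻⁷ m⁴
Final answer: J = 4.105 × 10⁻⁷ m⁴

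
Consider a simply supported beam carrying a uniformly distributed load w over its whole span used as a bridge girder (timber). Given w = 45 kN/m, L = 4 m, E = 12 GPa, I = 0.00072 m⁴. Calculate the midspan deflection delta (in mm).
Model: a simply supported beam carrying a uniformly distributed load w over its whole span, so delta = (5·w·L^4) / (384·E·I).
Convert to SI units:
  w = 45 kN/m = 45000 N/m
  E = 12 GPa = 1.2 × 10¹⁰ Pa
Substitute:
  delta = (5 × 45000 × 4^4) / (384 × (1.2 × 10¹⁰) × 0.00072)
  delta = 0.01736 m
Convert: delta = 0.01736 m = 17.36 mm
Final answer: delta = 17.36 mm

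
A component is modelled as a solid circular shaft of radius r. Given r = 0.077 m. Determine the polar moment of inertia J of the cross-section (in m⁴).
Model: a solid circular shaft of radius r, so J = (π·r^4) / 2.
Substitute:
  J = (π × 0.077^4) / 2
  J = 5.522 × 10⁻⁵ m⁴
Final answer: J = 5.522 × 10⁻⁵ m⁴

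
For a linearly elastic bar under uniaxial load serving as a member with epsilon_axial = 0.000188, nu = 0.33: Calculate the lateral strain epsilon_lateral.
Model: a linearly elastic bar under uniaxial load, so epsilon_lateral = -nu·epsilon_axial.
Substitute:
  epsilon_lateral = -(0.33 × 0.000188)
  epsilon_lateral = -6.204 × 10⁻⁵
Final answer: epsilon_lateral = -6.204 × 10⁻⁵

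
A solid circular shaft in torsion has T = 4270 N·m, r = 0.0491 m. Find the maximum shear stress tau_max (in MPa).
Model: a solid circular shaft in torsion, so tau_max = (2·T) / (π·r^3).
Substitute:
  tau_max = (2 × 4270) / (π × 0.0491^3)
  tau_max = 2.296 × 10⁷ Pa
Convert: tau_max = 2.296 × 10⁷ Pa = 22.96 MPa
Final answer: tau_max = 22.96 MPa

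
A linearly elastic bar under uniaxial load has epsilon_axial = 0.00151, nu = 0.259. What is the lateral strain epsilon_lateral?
Model: a linearly elastic bar under uniaxial load, so epsilon_lateral = -nu·epsilon_axial.
Substitute:
  epsilon_lateral = -(0.259 × 0.00151)
  epsilon_lateral = -0.0003911
Final answer: epsilon_lateral = -0.0003911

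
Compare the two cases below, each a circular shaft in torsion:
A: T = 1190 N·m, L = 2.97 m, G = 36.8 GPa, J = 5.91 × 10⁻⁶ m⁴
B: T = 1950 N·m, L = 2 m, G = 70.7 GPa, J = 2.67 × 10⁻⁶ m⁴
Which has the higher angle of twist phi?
Model: a circular shaft in torsion, so phi = (T·L) / (G·J) (SI units).
  A: phi = (1190 × 2.97) / ((3.68 × 10¹⁰) × (5.91 × 10⁻⁶)) = 0.01625 rad = 0.9311°
  B: phi = (1950 × 2) / ((7.07 × 10¹⁰) × (2.67 × 10⁻⁶)) = 0.02066 rad = 1.184°
1.184° > 0.9311°, so B is larger.
Final answer: B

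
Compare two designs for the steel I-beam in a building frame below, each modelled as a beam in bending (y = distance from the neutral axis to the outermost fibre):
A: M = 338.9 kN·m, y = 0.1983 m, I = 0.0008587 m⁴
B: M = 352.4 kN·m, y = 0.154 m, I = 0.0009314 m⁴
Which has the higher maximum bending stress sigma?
Model: a beam in bending (y = distance from the neutral axis to the outermost fibre), so sigma = (M·y) / I (SI units).
  A: sigma = (338900 × 0.1983) / 0.0008587 = 7.826 × 10⁷ Pa = 78.26 MPa
  B: sigma = (352400 × 0.154) / 0.0009314 = 5.827 × 10⁷ Pa = 58.27 MPa
78.26 MPa > 58.27 MPa, so A is larger.
Final answer: A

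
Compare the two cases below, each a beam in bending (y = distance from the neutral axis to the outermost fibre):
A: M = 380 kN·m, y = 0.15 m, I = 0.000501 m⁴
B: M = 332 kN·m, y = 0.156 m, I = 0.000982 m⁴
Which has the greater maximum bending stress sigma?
Model: a beam in bending (y = distance from the neutral axis to the outermost fibre), so sigma = (M·y) / I (SI units).
  A: sigma = (380000 × 0.15) / 0.000501 = 1.138 × 10⁸ Pa = 113.8 MPa
  B: sigma = (332000 × 0.156) / 0.000982 = 5.274 × 10⁷ Pa = 52.74 MPa
113.8 MPa > 52.74 MPa, so A is larger.
Final answer: A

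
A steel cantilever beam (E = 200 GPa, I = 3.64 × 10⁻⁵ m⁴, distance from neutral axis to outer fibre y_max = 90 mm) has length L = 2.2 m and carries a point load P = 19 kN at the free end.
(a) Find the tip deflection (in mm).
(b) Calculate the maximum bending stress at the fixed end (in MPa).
(a) Tip deflection of a cantilever with an end point load: δ = P·L^3 / (3·E·I). Convert P = 19 kN = 19000 N, E = 200 GPa = 2 × 10¹¹ Pa.
  δ = (19000 × 2.2^3) / (3 × (2 × 10¹¹) × (3.64 × 10⁻⁵)) = 0.009263 m = 9.263 mm
(b) Maximum bending moment at the fixed end: M = P·L = 19000 × 2.2 = 41800 N·m. Convert y_max = 90 mm = 0.09 m.
  σ = M·y_max / I = (41800 × 0.09) / (3.64 × 10⁻⁵) = 1.034 × 10⁸ Pa = 103.4 MPa
Final answer: (a) δ = 9.263 mm, (b) σ = 103.4 MPa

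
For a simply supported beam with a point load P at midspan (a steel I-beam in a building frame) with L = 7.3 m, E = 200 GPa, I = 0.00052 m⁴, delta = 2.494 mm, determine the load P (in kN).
Model: a simply supported beam with a point load P at midspan, so delta = (P·L^3) / (48·E·I).
Solve for P: P = (48·delta·E·I) / L^3.
Convert to SI units:
  E = 200 GPa = 2 × 10¹¹ Pa
  delta = 2.494 mm = 0.002494 m
Substitute:
  P = (48 × 0.002494 × (2 × 10¹¹) × 0.00052) / 7.3^3
  P = 32000 N
Convert: P = 32000 N = 32 kN
Final answer: P = 32 kN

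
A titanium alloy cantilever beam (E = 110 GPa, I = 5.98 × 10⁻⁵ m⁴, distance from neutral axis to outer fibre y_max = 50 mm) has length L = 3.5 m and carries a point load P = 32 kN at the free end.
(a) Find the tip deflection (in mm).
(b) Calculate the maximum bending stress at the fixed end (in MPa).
(a) Tip deflection of a cantilever with an end point load: δ = P·L^3 / (3·E·I). Convert P = 32 kN = 32000 N, E = 110 GPa = 1.1 × 10¹¹ Pa.
  δ = (32000 × 3.5^3) / (3 × (1.1 × 10¹¹) × (5.98 × 10⁻⁵)) = 0.06952 m = 69.52 mm
(b) Maximum bending moment at the fixed end: M = P·L = 32000 × 3.5 = 112000 N·m. Convert y_max = 50 mm = 0.05 m.
  σ = M·y_max / I = (112000 × 0.05) / (5.98 × 10⁻⁵) = 9.365 × 10⁷ Pa = 93.65 MPa
Final answer: (a) δ = 69.52 mm, (b) σ = 93.65 MPa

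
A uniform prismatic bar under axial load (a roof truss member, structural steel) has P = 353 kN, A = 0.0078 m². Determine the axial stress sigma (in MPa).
Model: a uniform prismatic bar under axial load, so sigma = P / A.
Convert to SI units:
  P = 353 kN = 353000 N
Substitute:
  sigma = 353000 / 0.0078
  sigma = 4.526 × 10⁷ Pa
Convert: sigma = 4.526 × 10⁷ Pa = 45.26 MPa
Final answer: sigma = 45.26 MPa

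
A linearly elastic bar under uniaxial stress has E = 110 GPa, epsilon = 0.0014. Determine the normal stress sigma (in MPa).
Model: a linearly elastic bar under uniaxial stress, so sigma = E·epsilon.
Convert to SI units:
  E = 110 GPa = 1.1 × 10¹¹ Pa
Substitute:
  sigma = (1.1 × 10¹¹) × 0.0014
  sigma = 1.54 × 10⁸ Pa
Convert: sigma = 1.54 × 10⁸ Pa = 154 MPa
Final answer: sigma = 154 MPa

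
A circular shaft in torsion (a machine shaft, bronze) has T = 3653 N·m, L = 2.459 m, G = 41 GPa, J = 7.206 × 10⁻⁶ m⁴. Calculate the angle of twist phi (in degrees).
Model: a circular shaft in torsion, so phi = (T·L) / (G·J).
Convert to SI units:
  G = 41 GPa = 4.1 × 10¹⁰ Pa
Substitute:
  phi = (3653 × 2.459) / ((4.1 × 10¹⁰) × (7.206 × 10⁻⁶))
  phi = 0.0304 rad
Convert to degrees: phi = 0.0304 × 180/π = 1.742°
Final answer: phi = 1.742°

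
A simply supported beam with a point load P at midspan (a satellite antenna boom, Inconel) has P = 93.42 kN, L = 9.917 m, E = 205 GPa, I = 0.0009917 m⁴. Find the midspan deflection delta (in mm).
Model: a simply supported beam with a point load P at midspan, so delta = (P·L^3) / (48·E·I).
Convert to SI units:
  P = 93.42 kN = 93420 N
  E = 205 GPa = 2.05 × 10¹¹ Pa
Substitute:
  delta = (93420 × 9.917^3) / (48 × (2.05 × 10¹¹) × 0.0009917)
  delta = 0.009337 m
Convert: delta = 0.009337 m = 9.337 mm
Final answer: delta = 9.337 mm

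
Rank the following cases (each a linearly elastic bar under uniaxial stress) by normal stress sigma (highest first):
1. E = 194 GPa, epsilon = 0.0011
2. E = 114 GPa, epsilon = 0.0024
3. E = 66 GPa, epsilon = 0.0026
Model: a linearly elastic bar under uniaxial stress, so sigma = E·epsilon (SI units).
  Case 1: sigma = (1.94 × 10¹¹) × 0.0011 = 2.134 × 10⁸ Pa = 213.4 MPa
  Case 2: sigma = (1.14 × 10¹¹) × 0.0024 = 2.736 × 10⁸ Pa = 273.6 MPa
  Case 3: sigma = (6.6 × 10¹⁰) × 0.0026 = 1.716 × 10⁸ Pa = 171.6 MPa
Ordering: 273.6 MPa (case 2) > 213.4 MPa (case 1) > 171.6 MPa (case 3)
Final answer: 2, 1, 3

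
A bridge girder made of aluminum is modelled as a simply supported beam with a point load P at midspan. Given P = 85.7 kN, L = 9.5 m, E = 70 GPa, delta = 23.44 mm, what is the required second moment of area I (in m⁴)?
Model: a simply supported beam with a point load P at midspan, so delta = (P·L^3) / (48·E·I).
Solve for I: I = (P·L^3) / (48·delta·E).
Convert to SI units:
  P = 85.7 kN = 85700 N
  E = 70 GPa = 7 × 10¹⁰ Pa
  delta = 23.44 mm = 0.02344 m
Substitute:
  I = (85700 × 9.5^3) / (48 × 0.02344 × (7 × 10¹⁰))
  I = 0.0009329 m⁴
Final answer: I = 0.0009329 m⁴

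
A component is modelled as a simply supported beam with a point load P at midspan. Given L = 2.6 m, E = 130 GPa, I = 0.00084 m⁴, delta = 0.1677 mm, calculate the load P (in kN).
Model: a simply supported beam with a point load P at midspan, so delta = (P·L^3) / (48·E·I).
Solve for P: P = (48·delta·E·I) / L^3.
Convert to SI units:
  E = 130 GPa = 1.3 × 10¹¹ Pa
  delta = 0.1677 mm = 0.0001677 m
Substitute:
  P = (48 × 0.0001677 × (1.3 × 10¹¹) × 0.00084) / 2.6^3
  P = 50010 N
Convert: P = 50010 N = 50.01 kN
Final answer: P = 50.01 kN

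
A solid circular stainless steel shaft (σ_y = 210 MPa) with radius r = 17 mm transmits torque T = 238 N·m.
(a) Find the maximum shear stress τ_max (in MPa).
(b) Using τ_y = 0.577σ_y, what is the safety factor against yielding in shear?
(a) For a solid circular shaft, τ_max = T·r/J with J = π·r^4/2, i.e. τ_max = 2·T / (π·r^3). Convert r = 17 mm = 0.017 m.
  τ_max = (2 × 238) / (π × 0.017^3) = 3.084 × 10⁷ Pa = 30.84 MPa
(b) τ_y = 0.577 × 210 = 121.17 MPa
  SF = τ_y/τ_max = 121.17 / 30.84 = 3.929
Final answer: (a) τ_max = 30.84 MPa, (b) SF = 3.929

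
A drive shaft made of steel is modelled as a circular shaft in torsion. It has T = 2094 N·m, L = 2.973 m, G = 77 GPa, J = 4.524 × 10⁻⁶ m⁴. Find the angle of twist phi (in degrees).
Model: a circular shaft in torsion, so phi = (T·L) / (G·J).
Convert to SI units:
  G = 77 GPa = 7.7 × 10¹⁰ Pa
Substitute:
  phi = (2094 × 2.973) / ((7.7 × 10¹⁰) × (4.524 × 10⁻⁶))
  phi = 0.01787 rad
Convert to degrees: phi = 0.01787 × 180/π = 1.024°
Final answer: phi = 1.024°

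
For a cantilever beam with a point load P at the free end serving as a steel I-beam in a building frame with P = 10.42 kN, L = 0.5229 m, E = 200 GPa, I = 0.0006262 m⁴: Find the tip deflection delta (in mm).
Model: a cantilever beam with a point load P at the free end, so delta = (P·L^3) / (3·E·I).
Convert to SI units:
  P = 10.42 kN = 10420 N
  E = 200 GPa = 2 × 10¹¹ Pa
Substitute:
  delta = (10420 × 0.5229^3) / (3 × (2 × 10¹¹) × 0.0006262)
  delta = 3.965 × 10⁻⁶ m
Convert: delta = 3.965 × 10⁻⁶ m = 0.003965 mm
Final answer: delta = 0.003965 mm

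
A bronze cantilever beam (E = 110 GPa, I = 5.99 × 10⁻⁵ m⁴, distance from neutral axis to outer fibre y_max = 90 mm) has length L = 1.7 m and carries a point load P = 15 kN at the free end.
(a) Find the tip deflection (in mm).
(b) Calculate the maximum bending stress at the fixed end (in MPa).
(a) Tip deflection of a cantilever with an end point load: δ = P·L^3 / (3·E·I). Convert P = 15 kN = 15000 N, E = 110 GPa = 1.1 × 10¹¹ Pa.
  δ = (15000 × 1.7^3) / (3 × (1.1 × 10¹¹) × (5.99 × 10⁻⁵)) = 0.003728 m = 3.728 mm
(b) Maximum bending moment at the fixed end: M = P·L = 15000 × 1.7 = 25500 N·m. Convert y_max = 90 mm = 0.09 m.
  σ = M·y_max / I = (25500 × 0.09) / (5.99 × 10⁻⁵) = 3.831 × 10⁷ Pa = 38.31 MPa
Final answer: (a) δ = 3.728 mm, (b) σ = 38.31 MPa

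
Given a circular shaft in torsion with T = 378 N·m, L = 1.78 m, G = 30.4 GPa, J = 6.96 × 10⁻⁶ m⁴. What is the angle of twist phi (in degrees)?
Model: a circular shaft in torsion, so phi = (T·L) / (G·J).
Convert to SI units:
  G = 30.4 GPa = 3.04 × 10¹⁰ Pa
Substitute:
  phi = (378 × 1.78) / ((3.04 × 10¹⁰) × (6.96 × 10⁻⁶))
  phi = 0.00318 rad
Convert to degrees: phi = 0.00318 × 180/π = 0.1822°
Final answer: phi = 0.1822°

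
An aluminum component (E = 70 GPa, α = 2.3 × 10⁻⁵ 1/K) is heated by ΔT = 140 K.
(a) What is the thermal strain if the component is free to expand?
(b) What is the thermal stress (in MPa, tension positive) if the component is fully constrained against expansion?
(a) Free thermal strain ε_th = α·ΔT = (2.3 × 10⁻⁵) × 140 = 0.00322
(b) Fully constrained, the expansion is suppressed, so σ = -E·α·ΔT. Convert E = 70 GPa = 7 × 10¹⁰ Pa.
  σ = -(7 × 10¹⁰) × (2.3 × 10⁻⁵) × 140 = -2.254 × 10⁸ Pa = -225.4 MPa (compressive)
Final answer: (a) ε_th = 0.00322, (b) σ = -225.4 MPa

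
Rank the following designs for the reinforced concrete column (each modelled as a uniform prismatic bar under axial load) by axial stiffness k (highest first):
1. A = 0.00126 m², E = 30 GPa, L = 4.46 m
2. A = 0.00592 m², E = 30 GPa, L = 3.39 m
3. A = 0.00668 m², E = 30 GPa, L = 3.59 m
Model: a uniform prismatic bar under axial load, so k = (A·E) / L (SI units).
  Case 1: k = (0.00126 × (3 × 10¹⁰)) / 4.46 = 8.475 × 10⁶ N/m = 8.475 MN/m
  Case 2: k = (0.00592 × (3 × 10¹⁰)) / 3.39 = 5.239 × 10⁷ N/m = 52.39 MN/m
  Case 3: k = (0.00668 × (3 × 10¹⁰)) / 3.59 = 5.582 × 10⁷ N/m = 55.82 MN/m
Ordering: 55.82 MN/m (case 3) > 52.39 MN/m (case 2) > 8.475 MN/m (case 1)
Final answer: 3, 2, 1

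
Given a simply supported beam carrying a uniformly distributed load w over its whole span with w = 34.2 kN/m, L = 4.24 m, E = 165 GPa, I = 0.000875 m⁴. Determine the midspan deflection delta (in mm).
Model: a simply supported beam carrying a uniformly distributed load w over its whole span, so delta = (5·w·L^4) / (384·E·I).
Convert to SI units:
  w = 34.2 kN/m = 34200 N/m
  E = 165 GPa = 1.65 × 10¹¹ Pa
Substitute:
  delta = (5 × 34200 × 4.24^4) / (384 × (1.65 × 10¹¹) × 0.000875)
  delta = 0.0009969 m
Convert: delta = 0.0009969 m = 0.9969 mm
Final answer: delta = 0.9969 mm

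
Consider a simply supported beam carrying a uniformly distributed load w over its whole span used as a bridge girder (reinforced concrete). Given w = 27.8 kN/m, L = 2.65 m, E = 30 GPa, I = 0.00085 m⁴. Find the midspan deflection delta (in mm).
Model: a simply supported beam carrying a uniformly distributed load w over its whole span, so delta = (5·w·L^4) / (384·E·I).
Convert to SI units:
  w = 27.8 kN/m = 27800 N/m
  E = 30 GPa = 3 × 10¹⁰ Pa
Substitute:
  delta = (5 × 27800 × 2.65^4) / (384 × (3 × 10¹⁰) × 0.00085)
  delta = 0.0007 m
Convert: delta = 0.0007 m = 0.7 mm
Final answer: delta = 0.7 mm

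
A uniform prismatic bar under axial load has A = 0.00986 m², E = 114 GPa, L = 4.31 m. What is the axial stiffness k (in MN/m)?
Model: a uniform prismatic bar under axial load, so k = (A·E) / L.
Convert to SI units:
  E = 114 GPa = 1.14 × 10¹¹ Pa
Substitute:
  k = (0.00986 × (1.14 × 10¹¹)) / 4.31
  k = 2.608 × 10⁸ N/m
Convert: k = 2.608 × 10⁸ N/m = 260.8 MN/m
Final answer: k = 260.8 MN/m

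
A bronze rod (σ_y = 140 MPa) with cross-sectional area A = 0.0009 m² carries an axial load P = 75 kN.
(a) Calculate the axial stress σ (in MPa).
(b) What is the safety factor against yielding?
(a) Axial stress σ = P/A. Convert P = 75 kN = 75000 N.
  σ = 75000 / 0.0009 = 8.333 × 10⁷ Pa = 83.33 MPa
(b) Safety factor SF = σ_y/σ = 140 / 83.33 = 1.68
Final answer: (a) σ = 83.33 MPa, (b) SF = 1.68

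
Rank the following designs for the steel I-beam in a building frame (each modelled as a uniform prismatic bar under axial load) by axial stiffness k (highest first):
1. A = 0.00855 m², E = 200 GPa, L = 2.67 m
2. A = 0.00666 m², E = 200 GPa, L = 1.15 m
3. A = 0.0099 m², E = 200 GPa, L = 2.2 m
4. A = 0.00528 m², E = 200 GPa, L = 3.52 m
Model: a uniform prismatic bar under axial load, so k = (A·E) / L (SI units).
  Case 1: k = (0.00855 × (2 × 10¹¹)) / 2.67 = 6.404 × 10⁸ N/m = 640.4 MN/m
  Case 2: k = (0.00666 × (2 × 10¹¹)) / 1.15 = 1.158 × 10⁹ N/m = 1158 MN/m
  Case 3: k = (0.0099 × (2 × 10¹¹)) / 2.2 = 9 × 10⁸ N/m = 900 MN/m
  Case 4: k = (0.00528 × (2 × 10¹¹)) / 3.52 = 3 × 10⁸ N/m = 300 MN/m
Ordering: 1158 MN/m (case 2) > 900 MN/m (case 3) > 640.4 MN/m (case 1) > 300 MN/m (case 4)
Final answer: 2, 3, 1, 4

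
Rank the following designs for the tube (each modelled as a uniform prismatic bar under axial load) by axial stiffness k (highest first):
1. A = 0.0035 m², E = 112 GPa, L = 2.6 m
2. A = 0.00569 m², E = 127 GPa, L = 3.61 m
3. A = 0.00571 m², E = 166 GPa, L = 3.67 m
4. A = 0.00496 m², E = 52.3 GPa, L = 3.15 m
Model: a uniform prismatic bar under axial load, so k = (A·E) / L (SI units).
  Case 1: k = (0.0035 × (1.12 × 10¹¹)) / 2.6 = 1.508 × 10⁸ N/m = 150.8 MN/m
  Case 2: k = (0.00569 × (1.27 × 10¹¹)) / 3.61 = 2.002 × 10⁸ N/m = 200.2 MN/m
  Case 3: k = (0.00571 × (1.66 × 10¹¹)) / 3.67 = 2.583 × 10⁸ N/m = 258.3 MN/m
  Case 4: k = (0.00496 × (5.23 × 10¹⁰)) / 3.15 = 8.235 × 10⁷ N/m = 82.35 MN/m
Ordering: 258.3 MN/m (case 3) > 200.2 MN/m (case 2) > 150.8 MN/m (case 1) > 82.35 MN/m (case 4)
Final answer: 3, 2, 1, 4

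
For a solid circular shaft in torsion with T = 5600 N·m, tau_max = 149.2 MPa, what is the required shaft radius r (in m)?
Model: a solid circular shaft in torsion, so tau_max = (2·T) / (π·r^3).
Solve for r: r = ((2·T) / (π·tau_max))^(1/3).
Convert to SI units:
  tau_max = 149.2 MPa = 1.492 × 10⁸ Pa
Substitute:
  r = ((2 × 5600) / (π × (1.492 × 10⁸)))^(1/3)
  r = 0.0288 m
Final answer: r = 0.0288 m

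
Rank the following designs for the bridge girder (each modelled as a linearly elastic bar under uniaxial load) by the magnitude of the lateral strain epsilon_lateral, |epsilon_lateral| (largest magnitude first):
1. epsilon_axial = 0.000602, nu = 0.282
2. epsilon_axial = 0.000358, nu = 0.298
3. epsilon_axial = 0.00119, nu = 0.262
Model: a linearly elastic bar under uniaxial load, so epsilon_lateral = -nu·epsilon_axial (SI units).
  Case 1: epsilon_lateral = -(0.282 × 0.000602) = -0.0001698
  Case 2: epsilon_lateral = -(0.298 × 0.000358) = -0.0001067
  Case 3: epsilon_lateral = -(0.262 × 0.00119) = -0.0003118
Ordering by |epsilon_lateral|: 0.0003118 (case 3) > 0.0001698 (case 1) > 0.0001067 (case 2)
Final answer: 3, 1, 2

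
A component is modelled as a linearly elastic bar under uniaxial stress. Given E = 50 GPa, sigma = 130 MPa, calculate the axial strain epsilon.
Model: a linearly elastic bar under uniaxial stress, so sigma = E·epsilon.
Solve for epsilon: epsilon = sigma / E.
Convert to SI units:
  E = 50 GPa = 5 × 10¹⁰ Pa
  sigma = 130 MPa = 1.3 × 10⁸ Pa
Substitute:
  epsilon = (1.3 × 10⁸) / (5 × 10¹⁰)
  epsilon = 0.0026
Final answer: epsilon = 0.0026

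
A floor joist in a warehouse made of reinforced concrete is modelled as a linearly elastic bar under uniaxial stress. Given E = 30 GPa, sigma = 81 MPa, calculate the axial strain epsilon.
Model: a linearly elastic bar under uniaxial stress, so sigma = E·epsilon.
Solve for epsilon: epsilon = sigma / E.
Convert to SI units:
  E = 30 GPa = 3 × 10¹⁰ Pa
  sigma = 81 MPa = 8.1 × 10⁷ Pa
Substitute:
  epsilon = (8.1 × 10⁷) / (3 × 10¹⁰)
  epsilon = 0.0027
Final answer: epsilon = 0.0027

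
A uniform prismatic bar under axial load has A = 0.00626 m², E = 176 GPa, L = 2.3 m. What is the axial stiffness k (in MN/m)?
Model: a uniform prismatic bar under axial load, so k = (A·E) / L.
Convert to SI units:
  E = 176 GPa = 1.76 × 10¹¹ Pa
Substitute:
  k = (0.00626 × (1.76 × 10¹¹)) / 2.3
  k = 4.79 × 10⁸ N/m
Convert: k = 4.79 × 10⁸ N/m = 479 MN/m
Final answer: k = 479 MN/m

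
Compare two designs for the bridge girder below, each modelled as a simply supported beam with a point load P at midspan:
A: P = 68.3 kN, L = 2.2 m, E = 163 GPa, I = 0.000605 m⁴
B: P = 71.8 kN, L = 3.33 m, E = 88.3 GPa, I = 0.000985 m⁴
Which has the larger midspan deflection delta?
Model: a simply supported beam with a point load P at midspan, so delta = (P·L^3) / (48·E·I) (SI units).
  A: delta = (68300 × 2.2^3) / (48 × (1.63 × 10¹¹) × 0.000605) = 0.0001536 m = 0.1536 mm
  B: delta = (71800 × 3.33^3) / (48 × (8.83 × 10¹⁰) × 0.000985) = 0.0006351 m = 0.6351 mm
0.6351 mm > 0.1536 mm, so B is larger.
Final answer: B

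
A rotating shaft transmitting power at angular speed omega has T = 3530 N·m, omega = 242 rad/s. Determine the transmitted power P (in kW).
Model: a rotating shaft transmitting power at angular speed omega, so P = T·omega.
Substitute:
  P = 3530 × 242
  P = 854300 W
Convert: P = 854300 W = 854.3 kW
Final answer: P = 854.3 kW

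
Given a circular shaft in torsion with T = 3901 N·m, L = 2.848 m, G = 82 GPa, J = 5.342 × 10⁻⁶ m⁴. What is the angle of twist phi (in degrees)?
Model: a circular shaft in torsion, so phi = (T·L) / (G·J).
Convert to SI units:
  G = 82 GPa = 8.2 × 10¹⁰ Pa
Substitute:
  phi = (3901 × 2.848) / ((8.2 × 10¹⁰) × (5.342 × 10⁻⁶))
  phi = 0.02536 rad
Convert to degrees: phi = 0.02536 × 180/π = 1.453°
Final answer: phi = 1.453°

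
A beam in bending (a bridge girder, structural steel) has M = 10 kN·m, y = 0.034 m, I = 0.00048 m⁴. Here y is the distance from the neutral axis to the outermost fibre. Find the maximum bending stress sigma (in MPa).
Model: a beam in bending, so sigma = (M·y) / I.
Convert to SI units:
  M = 10 kN·m = 10000 N·m
Substitute:
  sigma = (10000 × 0.034) / 0.00048
  sigma = 708300 Pa
Convert: sigma = 708300 Pa = 0.7083 MPa
Final answer: sigma = 0.7083 MPa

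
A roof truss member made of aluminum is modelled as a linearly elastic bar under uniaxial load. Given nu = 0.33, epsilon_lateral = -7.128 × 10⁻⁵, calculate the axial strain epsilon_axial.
Model: a linearly elastic bar under uniaxial load, so epsilon_lateral = -nu·epsilon_axial.
Solve for epsilon_axial: epsilon_axial = -epsilon_lateral / nu.
Substitute:
  epsilon_axial = -(-7.128 × 10⁻⁵) / 0.33
  epsilon_axial = 0.000216
Final answer: epsilon_axial = 0.000216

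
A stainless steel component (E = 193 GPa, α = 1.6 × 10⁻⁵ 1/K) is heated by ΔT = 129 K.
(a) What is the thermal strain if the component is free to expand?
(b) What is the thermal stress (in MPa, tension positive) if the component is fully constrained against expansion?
(a) Free thermal strain ε_th = α·ΔT = (1.6 × 10⁻⁵) × 129 = 0.002064
(b) Fully constrained, the expansion is suppressed, so σ = -E·α·ΔT. Convert E = 193 GPa = 1.93 × 10¹¹ Pa.
  σ = -(1.93 × 10¹¹) × (1.6 × 10⁻⁵) × 129 = -3.984 × 10⁸ Pa = -398.4 MPa (compressive)
Final answer: (a) ε_th = 0.002064, (b) σ = -398.4 MPa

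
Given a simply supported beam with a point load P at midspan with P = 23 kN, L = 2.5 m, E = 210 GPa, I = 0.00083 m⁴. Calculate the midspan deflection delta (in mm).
Model: a simply supported beam with a point load P at midspan, so delta = (P·L^3) / (48·E·I).
Convert to SI units:
  P = 23 kN = 23000 N
  E = 210 GPa = 2.1 × 10¹¹ Pa
Substitute:
  delta = (23000 × 2.5^3) / (48 × (2.1 × 10¹¹) × 0.00083)
  delta = 4.295 × 10⁻⁵ m
Convert: delta = 4.295 × 10⁻⁵ m = 0.04295 mm
Final answer: delta = 0.04295 mm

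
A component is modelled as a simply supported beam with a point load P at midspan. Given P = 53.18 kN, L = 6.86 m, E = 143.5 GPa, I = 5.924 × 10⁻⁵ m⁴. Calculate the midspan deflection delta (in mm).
Model: a simply supported beam with a point load P at midspan, so delta = (P·L^3) / (48·E·I).
Convert to SI units:
  P = 53.18 kN = 53180 N
  E = 143.5 GPa = 1.435 × 10¹¹ Pa
Substitute:
  delta = (53180 × 6.86^3) / (48 × (1.435 × 10¹¹) × (5.924 × 10⁻⁵))
  delta = 0.04207 m
Convert: delta = 0.04207 m = 42.07 mm
Final answer: delta = 42.07 mm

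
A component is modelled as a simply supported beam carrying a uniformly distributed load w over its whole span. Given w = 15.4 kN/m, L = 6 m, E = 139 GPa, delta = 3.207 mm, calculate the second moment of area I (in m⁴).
Model: a simply supported beam carrying a uniformly distributed load w over its whole span, so delta = (5·w·L^4) / (384·E·I).
Solve for I: I = (5·w·L^4) / (384·delta·E).
Convert to SI units:
  w = 15.4 kN/m = 15400 N/m
  E = 139 GPa = 1.39 × 10¹¹ Pa
  delta = 3.207 mm = 0.003207 m
Substitute:
  I = (5 × 15400 × 6^4) / (384 × 0.003207 × (1.39 × 10¹¹))
  I = 0.000583 m⁴
Final answer: I = 0.000583 m⁴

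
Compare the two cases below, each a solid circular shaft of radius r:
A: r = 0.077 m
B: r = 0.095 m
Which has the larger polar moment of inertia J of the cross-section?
Model: a solid circular shaft of radius r, so J = (π·r^4) / 2 (SI units).
  A: J = (π × 0.077^4) / 2 = 5.522 × 10⁻⁵ m⁴
  B: J = (π × 0.095^4) / 2 = 0.0001279 m⁴
0.0001279 m⁴ > 5.522 × 10⁻⁵ m⁴, so B is larger.
Final answer: B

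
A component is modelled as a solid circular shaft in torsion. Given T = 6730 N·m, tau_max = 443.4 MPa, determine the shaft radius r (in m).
Model: a solid circular shaft in torsion, so tau_max = (2·T) / (π·r^3).
Solve for r: r = ((2·T) / (π·tau_max))^(1/3).
Convert to SI units:
  tau_max = 443.4 MPa = 4.434 × 10⁸ Pa
Substitute:
  r = ((2 × 6730) / (π × (4.434 × 10⁸)))^(1/3)
  r = 0.0213 m
Final answer: r = 0.0213 m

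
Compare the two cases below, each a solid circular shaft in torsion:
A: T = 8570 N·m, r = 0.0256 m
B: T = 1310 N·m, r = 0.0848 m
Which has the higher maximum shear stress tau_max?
Model: a solid circular shaft in torsion, so tau_max = (2·T) / (π·r^3) (SI units).
  A: tau_max = (2 × 8570) / (π × 0.0256^3) = 3.252 × 10⁸ Pa = 325.2 MPa
  B: tau_max = (2 × 1310) / (π × 0.0848^3) = 1.368 × 10⁶ Pa = 1.368 MPa
325.2 MPa > 1.368 MPa, so A is larger.
Final answer: A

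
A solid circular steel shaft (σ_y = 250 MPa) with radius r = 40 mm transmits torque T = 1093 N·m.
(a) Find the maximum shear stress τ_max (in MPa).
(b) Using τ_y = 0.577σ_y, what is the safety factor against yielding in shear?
(a) For a solid circular shaft, τ_max = T·r/J with J = π·r^4/2, i.e. τ_max = 2·T / (π·r^3). Convert r = 40 mm = 0.04 m.
  τ_max = (2 × 1093) / (π × 0.04^3) = 1.087 × 10⁷ Pa = 10.87 MPa
(b) τ_y = 0.577 × 250 = 144.25 MPa
  SF = τ_y/τ_max = 144.25 / 10.87 = 13.27
Final answer: (a) τ_max = 10.87 MPa, (b) SF = 13.27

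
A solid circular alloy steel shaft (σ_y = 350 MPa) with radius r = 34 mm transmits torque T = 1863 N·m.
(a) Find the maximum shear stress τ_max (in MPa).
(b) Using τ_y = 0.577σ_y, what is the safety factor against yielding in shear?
(a) For a solid circular shaft, τ_max = T·r/J with J = π·r^4/2, i.e. τ_max = 2·T / (π·r^3). Convert r = 34 mm = 0.034 m.
  τ_max = (2 × 1863) / (π × 0.034^3) = 3.018 × 10⁷ Pa = 30.18 MPa
(b) τ_y = 0.577 × 350 = 201.95 MPa
  SF = τ_y/τ_max = 201.95 / 30.18 = 6.692
Final answer: (a) τ_max = 30.18 MPa, (b) SF = 6.692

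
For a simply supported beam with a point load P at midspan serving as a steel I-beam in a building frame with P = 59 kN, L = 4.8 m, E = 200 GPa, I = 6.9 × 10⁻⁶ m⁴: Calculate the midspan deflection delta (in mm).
Model: a simply supported beam with a point load P at midspan, so delta = (P·L^3) / (48·E·I).
Convert to SI units:
  P = 59 kN = 59000 N
  E = 200 GPa = 2 × 10¹¹ Pa
Substitute:
  delta = (59000 × 4.8^3) / (48 × (2 × 10¹¹) × (6.9 × 10⁻⁶))
  delta = 0.0985 m
Convert: delta = 0.0985 m = 98.5 mm
Final answer: delta = 98.5 mm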